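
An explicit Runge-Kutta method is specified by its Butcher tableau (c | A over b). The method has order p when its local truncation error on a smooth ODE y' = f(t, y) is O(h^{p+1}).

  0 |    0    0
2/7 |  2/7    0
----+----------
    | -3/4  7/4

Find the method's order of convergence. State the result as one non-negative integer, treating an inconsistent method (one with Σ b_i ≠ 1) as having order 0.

b = (-3/4, 7/4)
c = (0, 2/7)
Σ b_i: (-3/4)·1 + 7/4·1 = 1 ✓
b·c: 7/4·2/7 = 1/2 ✓; 2 stages ⇒ order 2.

2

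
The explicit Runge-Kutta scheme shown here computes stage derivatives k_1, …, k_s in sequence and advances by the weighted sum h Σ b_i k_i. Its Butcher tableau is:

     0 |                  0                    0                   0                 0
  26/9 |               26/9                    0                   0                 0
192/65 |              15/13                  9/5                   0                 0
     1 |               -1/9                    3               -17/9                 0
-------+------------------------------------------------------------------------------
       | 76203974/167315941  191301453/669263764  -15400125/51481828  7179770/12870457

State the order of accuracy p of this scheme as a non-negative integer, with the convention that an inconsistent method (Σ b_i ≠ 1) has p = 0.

3

b = (76203974/167315941, 191301453/669263764, -15400125/51481828, 7179770/12870457)
c = (0, 26/9, 192/65, 1)
Ac = (0, 0, 26/5, 602/195)
Σ b_i: 76203974/167315941·1 + 191301453/669263764·1 + (-15400125/51481828)·1 + 7179770/12870457·1 = 1 ✓
b·c: 191301453/669263764·26/9 + (-15400125/51481828)·192/65 + 7179770/12870457·1 = 1/2 ✓
b·c²: 191301453/669263764·676/81 + (-15400125/51481828)·36864/4225 + 7179770/12870457·1 = 1/3 ✓
b·Ac: (-15400125/51481828)·26/5 + 7179770/12870457·602/195 = 1/6 ✓
b·c³: 191301453/669263764·17576/729 + (-15400125/51481828)·7077888/274625 + 7179770/12870457·1 = -1175877940/4517530407 ≠ 1/4 ⇒ order 3.
b·(c∘Ac): (-15400125/51481828)·384/25 + 7179770/12870457·602/195 = -110913724/38611371 ≠ 1/8
b·Ac²: (-15400125/51481828)·676/45 + 7179770/12870457·976036/114075 = 6308760613/22587652035 ≠ 1/12
b·A²c: 7179770/12870457·(-442/45) = -634691668/115834113 ≠ 1/24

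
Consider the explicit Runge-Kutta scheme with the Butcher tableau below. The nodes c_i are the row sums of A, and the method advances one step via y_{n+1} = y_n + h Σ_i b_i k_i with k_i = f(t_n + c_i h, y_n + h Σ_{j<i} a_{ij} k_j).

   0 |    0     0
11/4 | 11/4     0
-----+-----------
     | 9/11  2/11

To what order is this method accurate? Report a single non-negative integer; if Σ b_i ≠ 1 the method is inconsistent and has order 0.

b = (9/11, 2/11)
c = (0, 11/4)
Σ b_i: 9/11·1 + 2/11·1 = 1 ✓
b·c: 2/11·11/4 = 1/2 ✓; 2 stages ⇒ order 2.

2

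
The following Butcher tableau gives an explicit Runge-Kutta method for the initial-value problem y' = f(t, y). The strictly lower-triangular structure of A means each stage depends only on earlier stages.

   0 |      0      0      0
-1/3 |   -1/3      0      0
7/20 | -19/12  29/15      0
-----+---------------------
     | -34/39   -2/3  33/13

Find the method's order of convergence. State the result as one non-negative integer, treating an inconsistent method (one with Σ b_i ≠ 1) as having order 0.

1

b = (-34/39, -2/3, 33/13)
c = (0, -1/3, 7/20)
Ac = (0, 0, -29/45)
Σ b_i: (-34/39)·1 + (-2/3)·1 + 33/13·1 = 1 ✓
b·c: (-2/3)·(-1/3) + 33/13·7/20 = 2599/2340 ≠ 1/2 ⇒ order 1.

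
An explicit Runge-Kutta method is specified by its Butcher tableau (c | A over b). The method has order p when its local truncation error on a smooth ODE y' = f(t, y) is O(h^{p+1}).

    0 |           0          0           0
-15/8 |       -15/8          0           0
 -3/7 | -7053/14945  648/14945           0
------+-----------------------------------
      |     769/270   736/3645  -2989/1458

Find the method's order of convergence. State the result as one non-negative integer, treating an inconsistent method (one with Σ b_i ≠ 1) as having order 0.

b = (769/270, 736/3645, -2989/1458)
c = (0, -15/8, -3/7)
Ac = (0, 0, -243/2989)
Σ b_i: 769/270·1 + 736/3645·1 + (-2989/1458)·1 = 1 ✓
b·c: 736/3645·(-15/8) + (-2989/1458)·(-3/7) = 1/2 ✓
b·c²: 736/3645·225/64 + (-2989/1458)·9/49 = 1/3 ✓
b·Ac: (-2989/1458)·(-243/2989) = 1/6 ✓; 3 stages ⇒ order 3.

3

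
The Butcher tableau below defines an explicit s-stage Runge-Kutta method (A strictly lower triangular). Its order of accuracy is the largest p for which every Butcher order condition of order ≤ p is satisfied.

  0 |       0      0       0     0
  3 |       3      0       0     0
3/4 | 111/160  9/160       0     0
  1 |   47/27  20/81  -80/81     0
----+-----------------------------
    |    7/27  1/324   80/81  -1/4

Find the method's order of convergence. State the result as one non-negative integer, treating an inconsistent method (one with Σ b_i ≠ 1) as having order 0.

b = (7/27, 1/324, 80/81, -1/4)
c = (0, 3, 3/4, 1)
Ac = (0, 0, 27/160, 0)
Σ b_i: 7/27·1 + 1/324·1 + 80/81·1 + (-1/4)·1 = 1 ✓
b·c: 1/324·3 + 80/81·3/4 + (-1/4)·1 = 1/2 ✓
b·c²: 1/324·9 + 80/81·9/16 + (-1/4)·1 = 1/3 ✓
b·Ac: 80/81·27/160 = 1/6 ✓
b·c³: 1/324·27 + 80/81·27/64 + (-1/4)·1 = 1/4 ✓
b·(c∘Ac): 80/81·81/640 = 1/8 ✓
b·Ac²: 80/81·81/160 + (-1/4)·5/3 = 1/12 ✓
b·A²c: (-1/4)·(-1/6) = 1/24 ✓; 4 stages ⇒ order 4.

4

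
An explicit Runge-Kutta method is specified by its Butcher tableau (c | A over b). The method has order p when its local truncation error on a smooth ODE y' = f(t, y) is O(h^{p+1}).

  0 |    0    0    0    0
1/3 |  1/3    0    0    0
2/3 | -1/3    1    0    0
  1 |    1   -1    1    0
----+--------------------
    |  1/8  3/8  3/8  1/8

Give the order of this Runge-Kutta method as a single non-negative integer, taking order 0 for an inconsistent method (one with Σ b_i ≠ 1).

b = (1/8, 3/8, 3/8, 1/8)
c = (0, 1/3, 2/3, 1)
Ac = (0, 0, 1/3, 1/3)
Σ b_i: 1/8·1 + 3/8·1 + 3/8·1 + 1/8·1 = 1 ✓
b·c: 3/8·1/3 + 3/8·2/3 + 1/8·1 = 1/2 ✓
b·c²: 3/8·1/9 + 3/8·4/9 + 1/8·1 = 1/3 ✓
b·Ac: 3/8·1/3 + 1/8·1/3 = 1/6 ✓
b·c³: 3/8·1/27 + 3/8·8/27 + 1/8·1 = 1/4 ✓
b·(c∘Ac): 3/8·2/9 + 1/8·1/3 = 1/8 ✓
b·Ac²: 3/8·1/9 + 1/8·1/3 = 1/12 ✓
b·A²c: 1/8·1/3 = 1/24 ✓; 4 stages ⇒ order 4.

4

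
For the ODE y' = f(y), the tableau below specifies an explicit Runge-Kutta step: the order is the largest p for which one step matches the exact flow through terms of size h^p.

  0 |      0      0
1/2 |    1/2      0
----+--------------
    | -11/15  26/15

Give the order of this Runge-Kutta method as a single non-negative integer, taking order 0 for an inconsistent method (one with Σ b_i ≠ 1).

1

b = (-11/15, 26/15)
c = (0, 1/2)
Σ b_i: (-11/15)·1 + 26/15·1 = 1 ✓
b·c: 26/15·1/2 = 13/15 ≠ 1/2 ⇒ order 1.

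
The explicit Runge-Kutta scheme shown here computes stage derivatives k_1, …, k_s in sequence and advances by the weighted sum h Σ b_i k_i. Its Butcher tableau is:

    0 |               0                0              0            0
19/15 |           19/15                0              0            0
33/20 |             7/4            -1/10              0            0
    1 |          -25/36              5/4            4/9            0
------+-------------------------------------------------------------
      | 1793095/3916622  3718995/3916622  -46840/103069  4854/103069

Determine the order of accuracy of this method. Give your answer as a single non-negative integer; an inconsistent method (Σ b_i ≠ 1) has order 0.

b = (1793095/3916622, 3718995/3916622, -46840/103069, 4854/103069)
c = (0, 19/15, 33/20, 1)
Ac = (0, 0, -19/150, 139/60)
Σ b_i: 1793095/3916622·1 + 3718995/3916622·1 + (-46840/103069)·1 + 4854/103069·1 = 1 ✓
b·c: 3718995/3916622·19/15 + (-46840/103069)·33/20 + 4854/103069·1 = 1/2 ✓
b·c²: 3718995/3916622·361/225 + (-46840/103069)·1089/400 + 4854/103069·1 = 1/3 ✓
b·Ac: (-46840/103069)·(-19/150) + 4854/103069·139/60 = 1/6 ✓
b·c³: 3718995/3916622·6859/3375 + (-46840/103069)·35937/8000 + 4854/103069·1 = -11987591/185524200 ≠ 1/4 ⇒ order 3.
b·(c∘Ac): (-46840/103069)·(-209/1000) + 4854/103069·139/60 = 1051733/5153450 ≠ 1/8
b·Ac²: (-46840/103069)·(-361/2250) + 4854/103069·1447/450 = 5202793/23190525 ≠ 1/12
b·A²c: 4854/103069·(-38/675) = -61484/23190525 ≠ 1/24

3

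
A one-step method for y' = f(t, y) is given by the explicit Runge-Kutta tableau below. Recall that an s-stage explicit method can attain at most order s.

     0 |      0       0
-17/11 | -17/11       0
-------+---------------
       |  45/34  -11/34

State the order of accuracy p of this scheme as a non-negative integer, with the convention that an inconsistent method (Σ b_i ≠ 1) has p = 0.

b = (45/34, -11/34)
c = (0, -17/11)
Σ b_i: 45/34·1 + (-11/34)·1 = 1 ✓
b·c: (-11/34)·(-17/11) = 1/2 ✓; 2 stages ⇒ order 2.

2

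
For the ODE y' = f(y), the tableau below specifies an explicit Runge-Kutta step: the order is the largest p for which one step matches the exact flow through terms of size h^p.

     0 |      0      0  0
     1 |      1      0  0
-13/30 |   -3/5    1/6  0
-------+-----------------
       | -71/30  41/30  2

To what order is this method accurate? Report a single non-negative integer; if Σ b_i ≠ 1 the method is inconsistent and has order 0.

b = (-71/30, 41/30, 2)
c = (0, 1, -13/30)
Ac = (0, 0, 1/6)
Σ b_i: (-71/30)·1 + 41/30·1 + 2·1 = 1 ✓
b·c: 41/30·1 + 2·(-13/30) = 1/2 ✓
b·c²: 41/30·1 + 2·169/900 = 392/225 ≠ 1/3 ⇒ order 2.
b·Ac: 2·1/6 = 1/3 ≠ 1/6

2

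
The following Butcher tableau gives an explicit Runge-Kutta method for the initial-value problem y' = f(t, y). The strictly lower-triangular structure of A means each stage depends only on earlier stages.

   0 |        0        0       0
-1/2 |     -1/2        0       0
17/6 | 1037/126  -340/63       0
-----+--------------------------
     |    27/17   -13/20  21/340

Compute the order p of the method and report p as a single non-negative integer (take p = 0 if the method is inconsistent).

b = (27/17, -13/20, 21/340)
c = (0, -1/2, 17/6)
Ac = (0, 0, 170/63)
Σ b_i: 27/17·1 + (-13/20)·1 + 21/340·1 = 1 ✓
b·c: (-13/20)·(-1/2) + 21/340·17/6 = 1/2 ✓
b·c²: (-13/20)·1/4 + 21/340·289/36 = 1/3 ✓
b·Ac: 21/340·170/63 = 1/6 ✓; 3 stages ⇒ order 3.

3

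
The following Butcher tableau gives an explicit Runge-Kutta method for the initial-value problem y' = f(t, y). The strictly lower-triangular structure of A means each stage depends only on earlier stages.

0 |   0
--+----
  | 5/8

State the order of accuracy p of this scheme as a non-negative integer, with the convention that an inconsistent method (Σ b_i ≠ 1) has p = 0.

0

b = (5/8)
c = (0)
Σ b_i: 5/8·1 = 5/8 ≠ 1 ⇒ order 0.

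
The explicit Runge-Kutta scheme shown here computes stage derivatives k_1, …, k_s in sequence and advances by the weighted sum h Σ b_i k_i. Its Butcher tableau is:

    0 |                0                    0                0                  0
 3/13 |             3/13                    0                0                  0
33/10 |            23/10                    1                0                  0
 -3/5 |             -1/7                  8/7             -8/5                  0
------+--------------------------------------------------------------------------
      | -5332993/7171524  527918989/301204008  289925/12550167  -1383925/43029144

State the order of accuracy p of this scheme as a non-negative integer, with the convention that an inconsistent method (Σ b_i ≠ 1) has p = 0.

3

b = (-5332993/7171524, 527918989/301204008, 289925/12550167, -1383925/43029144)
c = (0, 3/13, 33/10, -3/5)
Ac = (0, 0, 3/13, -11412/2275)
Σ b_i: (-5332993/7171524)·1 + 527918989/301204008·1 + 289925/12550167·1 + (-1383925/43029144)·1 = 1 ✓
b·c: 527918989/301204008·3/13 + 289925/12550167·33/10 + (-1383925/43029144)·(-3/5) = 1/2 ✓
b·c²: 527918989/301204008·9/169 + 289925/12550167·1089/100 + (-1383925/43029144)·9/25 = 1/3 ✓
b·Ac: 289925/12550167·3/13 + (-1383925/43029144)·(-11412/2275) = 1/6 ✓
b·c³: 527918989/301204008·27/2197 + 289925/12550167·35937/1000 + (-1383925/43029144)·(-27/125) = 5929953/6905912 ≠ 1/4 ⇒ order 3.
b·(c∘Ac): 289925/12550167·99/130 + (-1383925/43029144)·34236/11375 = -552269/6972315 ≠ 1/8
b·Ac²: 289925/12550167·9/169 + (-1383925/43029144)·(-2567574/147875) = 86963561/155383020 ≠ 1/12
b·A²c: (-1383925/43029144)·(-24/65) = 276785/23307453 ≠ 1/24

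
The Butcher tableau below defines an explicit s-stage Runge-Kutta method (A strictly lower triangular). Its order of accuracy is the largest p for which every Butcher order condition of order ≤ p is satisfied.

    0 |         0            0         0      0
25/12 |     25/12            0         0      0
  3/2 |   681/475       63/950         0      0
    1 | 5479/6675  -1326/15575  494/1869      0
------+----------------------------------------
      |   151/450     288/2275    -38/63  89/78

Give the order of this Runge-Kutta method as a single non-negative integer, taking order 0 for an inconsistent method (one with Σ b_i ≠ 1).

b = (151/450, 288/2275, -38/63, 89/78)
c = (0, 25/12, 3/2, 1)
Ac = (0, 0, 21/152, 39/178)
Σ b_i: 151/450·1 + 288/2275·1 + (-38/63)·1 + 89/78·1 = 1 ✓
b·c: 288/2275·25/12 + (-38/63)·3/2 + 89/78·1 = 1/2 ✓
b·c²: 288/2275·625/144 + (-38/63)·9/4 + 89/78·1 = 1/3 ✓
b·Ac: (-38/63)·21/152 + 89/78·39/178 = 1/6 ✓
b·c³: 288/2275·15625/1728 + (-38/63)·27/8 + 89/78·1 = 1/4 ✓
b·(c∘Ac): (-38/63)·63/304 + 89/78·39/178 = 1/8 ✓
b·Ac²: (-38/63)·175/608 + 89/78·481/2136 = 1/12 ✓
b·A²c: 89/78·13/356 = 1/24 ✓; 4 stages ⇒ order 4.

4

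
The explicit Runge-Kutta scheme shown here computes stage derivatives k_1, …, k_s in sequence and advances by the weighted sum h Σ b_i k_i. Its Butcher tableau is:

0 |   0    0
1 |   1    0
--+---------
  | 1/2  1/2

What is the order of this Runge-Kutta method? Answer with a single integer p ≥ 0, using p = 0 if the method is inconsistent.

b = (1/2, 1/2)
c = (0, 1)
Σ b_i: 1/2·1 + 1/2·1 = 1 ✓
b·c: 1/2·1 = 1/2 ✓; 2 stages ⇒ order 2.

2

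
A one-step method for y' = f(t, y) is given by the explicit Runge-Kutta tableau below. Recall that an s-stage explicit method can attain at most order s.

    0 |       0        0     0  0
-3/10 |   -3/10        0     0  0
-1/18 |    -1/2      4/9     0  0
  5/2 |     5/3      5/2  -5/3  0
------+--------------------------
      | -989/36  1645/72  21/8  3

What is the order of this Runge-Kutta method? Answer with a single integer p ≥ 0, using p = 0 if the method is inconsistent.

b = (-989/36, 1645/72, 21/8, 3)
c = (0, -3/10, -1/18, 5/2)
Ac = (0, 0, -2/15, -71/108)
Σ b_i: (-989/36)·1 + 1645/72·1 + 21/8·1 + 3·1 = 1 ✓
b·c: 1645/72·(-3/10) + 21/8·(-1/18) + 3·5/2 = 1/2 ✓
b·c²: 1645/72·9/100 + 21/8·1/324 + 3·25/4 = 44959/2160 ≠ 1/3 ⇒ order 2.
b·Ac: 21/8·(-2/15) + 3·(-71/108) = -209/90 ≠ 1/6

2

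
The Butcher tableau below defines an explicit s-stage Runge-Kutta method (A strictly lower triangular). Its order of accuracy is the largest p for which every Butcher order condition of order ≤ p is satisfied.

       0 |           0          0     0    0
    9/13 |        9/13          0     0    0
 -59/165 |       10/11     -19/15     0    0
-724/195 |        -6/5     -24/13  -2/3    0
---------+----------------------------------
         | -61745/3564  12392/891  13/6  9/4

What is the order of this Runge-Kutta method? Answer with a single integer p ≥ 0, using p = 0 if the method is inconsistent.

2

b = (-61745/3564, 12392/891, 13/6, 9/4)
c = (0, 9/13, -59/165, -724/195)
Ac = (0, 0, -57/65, -86978/83655)
Σ b_i: (-61745/3564)·1 + 12392/891·1 + 13/6·1 + 9/4·1 = 1 ✓
b·c: 12392/891·9/13 + 13/6·(-59/165) + 9/4·(-724/195) = 1/2 ✓
b·c²: 12392/891·81/169 + 13/6·3481/27225 + 9/4·524176/38025 = 1047910453/27606150 ≠ 1/3 ⇒ order 2.
b·Ac: 13/6·(-57/65) + 9/4·(-86978/83655) = -7881/1859 ≠ 1/6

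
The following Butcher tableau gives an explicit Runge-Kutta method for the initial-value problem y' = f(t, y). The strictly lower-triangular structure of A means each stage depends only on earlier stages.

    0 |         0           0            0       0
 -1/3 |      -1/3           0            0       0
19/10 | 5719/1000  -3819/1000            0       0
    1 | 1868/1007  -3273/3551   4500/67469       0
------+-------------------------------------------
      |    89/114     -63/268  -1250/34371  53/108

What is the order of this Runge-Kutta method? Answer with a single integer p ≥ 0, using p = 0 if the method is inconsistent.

4

b = (89/114, -63/268, -1250/34371, 53/108)
c = (0, -1/3, 19/10, 1)
Ac = (0, 0, 1273/1000, 23/53)
Σ b_i: 89/114·1 + (-63/268)·1 + (-1250/34371)·1 + 53/108·1 = 1 ✓
b·c: (-63/268)·(-1/3) + (-1250/34371)·19/10 + 53/108·1 = 1/2 ✓
b·c²: (-63/268)·1/9 + (-1250/34371)·361/100 + 53/108·1 = 1/3 ✓
b·Ac: (-1250/34371)·1273/1000 + 53/108·23/53 = 1/6 ✓
b·c³: (-63/268)·(-1/27) + (-1250/34371)·6859/1000 + 53/108·1 = 1/4 ✓
b·(c∘Ac): (-1250/34371)·24187/10000 + 53/108·23/53 = 1/8 ✓
b·Ac²: (-1250/34371)·(-1273/3000) + 53/108·22/159 = 1/12 ✓
b·A²c: 53/108·9/106 = 1/24 ✓; 4 stages ⇒ order 4.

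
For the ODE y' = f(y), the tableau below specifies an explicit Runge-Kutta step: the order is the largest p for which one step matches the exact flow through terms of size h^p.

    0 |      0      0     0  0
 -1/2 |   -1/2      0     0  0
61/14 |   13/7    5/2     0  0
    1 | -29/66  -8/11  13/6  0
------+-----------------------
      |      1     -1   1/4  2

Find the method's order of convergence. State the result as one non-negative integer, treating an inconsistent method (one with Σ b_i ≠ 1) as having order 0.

0

b = (1, -1, 1/4, 2)
c = (0, -1/2, 61/14, 1)
Ac = (0, 0, -5/4, 9059/924)
Σ b_i: 1·1 + (-1)·1 + 1/4·1 + 2·1 = 9/4 ≠ 1 ⇒ order 0.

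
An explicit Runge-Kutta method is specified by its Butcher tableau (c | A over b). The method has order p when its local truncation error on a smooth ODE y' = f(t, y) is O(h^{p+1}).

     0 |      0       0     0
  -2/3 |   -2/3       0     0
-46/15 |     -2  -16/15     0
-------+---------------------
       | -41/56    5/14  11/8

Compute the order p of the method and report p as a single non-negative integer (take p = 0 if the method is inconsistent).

b = (-41/56, 5/14, 11/8)
c = (0, -2/3, -46/15)
Ac = (0, 0, 32/45)
Σ b_i: (-41/56)·1 + 5/14·1 + 11/8·1 = 1 ✓
b·c: 5/14·(-2/3) + 11/8·(-46/15) = -1871/420 ≠ 1/2 ⇒ order 1.

1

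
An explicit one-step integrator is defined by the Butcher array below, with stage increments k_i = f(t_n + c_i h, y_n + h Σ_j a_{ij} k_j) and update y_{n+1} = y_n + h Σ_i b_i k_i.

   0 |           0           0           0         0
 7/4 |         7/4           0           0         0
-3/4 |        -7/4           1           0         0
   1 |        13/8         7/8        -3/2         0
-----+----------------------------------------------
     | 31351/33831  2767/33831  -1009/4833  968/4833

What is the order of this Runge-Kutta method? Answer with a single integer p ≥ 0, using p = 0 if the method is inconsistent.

3

b = (31351/33831, 2767/33831, -1009/4833, 968/4833)
c = (0, 7/4, -3/4, 1)
Ac = (0, 0, 7/4, 85/32)
Σ b_i: 31351/33831·1 + 2767/33831·1 + (-1009/4833)·1 + 968/4833·1 = 1 ✓
b·c: 2767/33831·7/4 + (-1009/4833)·(-3/4) + 968/4833·1 = 1/2 ✓
b·c²: 2767/33831·49/16 + (-1009/4833)·9/16 + 968/4833·1 = 1/3 ✓
b·Ac: (-1009/4833)·7/4 + 968/4833·85/32 = 1/6 ✓
b·c³: 2767/33831·343/64 + (-1009/4833)·(-27/64) + 968/4833·1 = 37463/51552 ≠ 1/4 ⇒ order 3.
b·(c∘Ac): (-1009/4833)·(-21/16) + 968/4833·85/32 = 62329/77328 ≠ 1/8
b·Ac²: (-1009/4833)·49/16 + 968/4833·235/128 = -389/1432 ≠ 1/12
b·A²c: 968/4833·(-21/8) = -847/1611 ≠ 1/24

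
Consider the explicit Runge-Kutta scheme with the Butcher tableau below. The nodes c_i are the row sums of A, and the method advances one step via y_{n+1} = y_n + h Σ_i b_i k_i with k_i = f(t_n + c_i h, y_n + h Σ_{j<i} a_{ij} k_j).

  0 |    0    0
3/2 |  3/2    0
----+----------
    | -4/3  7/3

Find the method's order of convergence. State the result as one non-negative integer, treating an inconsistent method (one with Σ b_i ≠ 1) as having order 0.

1

b = (-4/3, 7/3)
c = (0, 3/2)
Σ b_i: (-4/3)·1 + 7/3·1 = 1 ✓
b·c: 7/3·3/2 = 7/2 ≠ 1/2 ⇒ order 1.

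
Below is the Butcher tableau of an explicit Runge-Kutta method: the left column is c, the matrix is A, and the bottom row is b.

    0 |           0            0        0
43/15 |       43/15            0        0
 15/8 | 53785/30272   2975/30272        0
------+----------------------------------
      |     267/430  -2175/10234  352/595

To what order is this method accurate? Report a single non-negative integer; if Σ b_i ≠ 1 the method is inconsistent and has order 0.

3

b = (267/430, -2175/10234, 352/595)
c = (0, 43/15, 15/8)
Ac = (0, 0, 595/2112)
Σ b_i: 267/430·1 + (-2175/10234)·1 + 352/595·1 = 1 ✓
b·c: (-2175/10234)·43/15 + 352/595·15/8 = 1/2 ✓
b·c²: (-2175/10234)·1849/225 + 352/595·225/64 = 1/3 ✓
b·Ac: 352/595·595/2112 = 1/6 ✓; 3 stages ⇒ order 3.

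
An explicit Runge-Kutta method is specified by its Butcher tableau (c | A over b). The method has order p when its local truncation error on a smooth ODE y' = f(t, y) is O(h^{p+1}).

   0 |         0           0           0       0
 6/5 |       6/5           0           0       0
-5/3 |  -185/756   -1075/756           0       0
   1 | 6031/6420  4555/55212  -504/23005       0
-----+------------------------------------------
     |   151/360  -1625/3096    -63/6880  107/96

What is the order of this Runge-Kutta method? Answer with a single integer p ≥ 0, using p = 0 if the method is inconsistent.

4

b = (151/360, -1625/3096, -63/6880, 107/96)
c = (0, 6/5, -5/3, 1)
Ac = (0, 0, -215/126, 29/214)
Σ b_i: 151/360·1 + (-1625/3096)·1 + (-63/6880)·1 + 107/96·1 = 1 ✓
b·c: (-1625/3096)·6/5 + (-63/6880)·(-5/3) + 107/96·1 = 1/2 ✓
b·c²: (-1625/3096)·36/25 + (-63/6880)·25/9 + 107/96·1 = 1/3 ✓
b·Ac: (-63/6880)·(-215/126) + 107/96·29/214 = 1/6 ✓
b·c³: (-1625/3096)·216/125 + (-63/6880)·(-125/27) + 107/96·1 = 1/4 ✓
b·(c∘Ac): (-63/6880)·1075/378 + 107/96·29/214 = 1/8 ✓
b·Ac²: (-63/6880)·(-43/21) + 107/96·31/535 = 1/12 ✓
b·A²c: 107/96·4/107 = 1/24 ✓; 4 stages ⇒ order 4.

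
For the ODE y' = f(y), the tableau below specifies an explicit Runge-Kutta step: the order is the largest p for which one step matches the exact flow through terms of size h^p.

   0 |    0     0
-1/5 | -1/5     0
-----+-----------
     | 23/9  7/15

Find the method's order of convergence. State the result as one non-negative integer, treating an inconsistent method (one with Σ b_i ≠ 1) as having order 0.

0

b = (23/9, 7/15)
c = (0, -1/5)
Σ b_i: 23/9·1 + 7/15·1 = 136/45 ≠ 1 ⇒ order 0.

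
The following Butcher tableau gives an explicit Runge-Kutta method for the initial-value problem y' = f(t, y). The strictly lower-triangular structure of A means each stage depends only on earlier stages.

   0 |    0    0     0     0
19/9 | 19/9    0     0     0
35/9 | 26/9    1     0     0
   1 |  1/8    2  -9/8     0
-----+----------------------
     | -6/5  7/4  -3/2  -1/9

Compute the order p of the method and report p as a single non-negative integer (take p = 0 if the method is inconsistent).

0

b = (-6/5, 7/4, -3/2, -1/9)
c = (0, 19/9, 35/9, 1)
Ac = (0, 0, 19/9, -11/72)
Σ b_i: (-6/5)·1 + 7/4·1 + (-3/2)·1 + (-1/9)·1 = -191/180 ≠ 1 ⇒ order 0.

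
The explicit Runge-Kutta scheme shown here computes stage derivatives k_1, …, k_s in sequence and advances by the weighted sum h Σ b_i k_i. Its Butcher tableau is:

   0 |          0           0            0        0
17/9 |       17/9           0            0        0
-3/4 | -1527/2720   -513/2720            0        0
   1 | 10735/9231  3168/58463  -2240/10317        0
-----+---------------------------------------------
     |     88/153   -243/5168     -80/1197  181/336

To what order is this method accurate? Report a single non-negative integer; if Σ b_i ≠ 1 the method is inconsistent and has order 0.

4

b = (88/153, -243/5168, -80/1197, 181/336)
c = (0, 17/9, -3/4, 1)
Ac = (0, 0, -57/160, 48/181)
Σ b_i: 88/153·1 + (-243/5168)·1 + (-80/1197)·1 + 181/336·1 = 1 ✓
b·c: (-243/5168)·17/9 + (-80/1197)·(-3/4) + 181/336·1 = 1/2 ✓
b·c²: (-243/5168)·289/81 + (-80/1197)·9/16 + 181/336·1 = 1/3 ✓
b·Ac: (-80/1197)·(-57/160) + 181/336·48/181 = 1/6 ✓
b·c³: (-243/5168)·4913/729 + (-80/1197)·(-27/64) + 181/336·1 = 1/4 ✓
b·(c∘Ac): (-80/1197)·171/640 + 181/336·48/181 = 1/8 ✓
b·Ac²: (-80/1197)·(-323/480) + 181/336·116/1629 = 1/12 ✓
b·A²c: 181/336·14/181 = 1/24 ✓; 4 stages ⇒ order 4.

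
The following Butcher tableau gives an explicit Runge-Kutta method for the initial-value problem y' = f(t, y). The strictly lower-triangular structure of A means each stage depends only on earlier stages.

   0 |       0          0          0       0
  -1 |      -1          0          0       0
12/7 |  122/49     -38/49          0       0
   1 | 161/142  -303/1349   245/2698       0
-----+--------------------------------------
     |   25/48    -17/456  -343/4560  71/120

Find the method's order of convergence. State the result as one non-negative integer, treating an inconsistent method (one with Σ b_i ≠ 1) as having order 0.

b = (25/48, -17/456, -343/4560, 71/120)
c = (0, -1, 12/7, 1)
Ac = (0, 0, 38/49, 27/71)
Σ b_i: 25/48·1 + (-17/456)·1 + (-343/4560)·1 + 71/120·1 = 1 ✓
b·c: (-17/456)·(-1) + (-343/4560)·12/7 + 71/120·1 = 1/2 ✓
b·c²: (-17/456)·1 + (-343/4560)·144/49 + 71/120·1 = 1/3 ✓
b·Ac: (-343/4560)·38/49 + 71/120·27/71 = 1/6 ✓
b·c³: (-17/456)·(-1) + (-343/4560)·1728/343 + 71/120·1 = 1/4 ✓
b·(c∘Ac): (-343/4560)·456/343 + 71/120·27/71 = 1/8 ✓
b·Ac²: (-343/4560)·(-38/49) + 71/120·3/71 = 1/12 ✓
b·A²c: 71/120·5/71 = 1/24 ✓; 4 stages ⇒ order 4.

4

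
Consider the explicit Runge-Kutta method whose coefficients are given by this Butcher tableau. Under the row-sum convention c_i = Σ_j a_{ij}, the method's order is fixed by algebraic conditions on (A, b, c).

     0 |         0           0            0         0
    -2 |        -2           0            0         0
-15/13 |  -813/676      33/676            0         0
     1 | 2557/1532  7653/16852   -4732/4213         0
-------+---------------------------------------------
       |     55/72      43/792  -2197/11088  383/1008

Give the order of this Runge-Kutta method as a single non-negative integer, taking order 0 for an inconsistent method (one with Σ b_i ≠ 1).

b = (55/72, 43/792, -2197/11088, 383/1008)
c = (0, -2, -15/13, 1)
Ac = (0, 0, -33/338, 297/766)
Σ b_i: 55/72·1 + 43/792·1 + (-2197/11088)·1 + 383/1008·1 = 1 ✓
b·c: 43/792·(-2) + (-2197/11088)·(-15/13) + 383/1008·1 = 1/2 ✓
b·c²: 43/792·4 + (-2197/11088)·225/169 + 383/1008·1 = 1/3 ✓
b·Ac: (-2197/11088)·(-33/338) + 383/1008·297/766 = 1/6 ✓
b·c³: 43/792·(-8) + (-2197/11088)·(-3375/2197) + 383/1008·1 = 1/4 ✓
b·(c∘Ac): (-2197/11088)·495/4394 + 383/1008·297/766 = 1/8 ✓
b·Ac²: (-2197/11088)·33/169 + 383/1008·123/383 = 1/12 ✓
b·A²c: 383/1008·42/383 = 1/24 ✓; 4 stages ⇒ order 4.

4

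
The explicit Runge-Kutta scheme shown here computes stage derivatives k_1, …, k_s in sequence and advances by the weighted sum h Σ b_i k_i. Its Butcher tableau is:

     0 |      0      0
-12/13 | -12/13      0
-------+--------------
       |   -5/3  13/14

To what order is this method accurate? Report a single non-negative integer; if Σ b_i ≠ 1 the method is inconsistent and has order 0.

0

b = (-5/3, 13/14)
c = (0, -12/13)
Σ b_i: (-5/3)·1 + 13/14·1 = -31/42 ≠ 1 ⇒ order 0.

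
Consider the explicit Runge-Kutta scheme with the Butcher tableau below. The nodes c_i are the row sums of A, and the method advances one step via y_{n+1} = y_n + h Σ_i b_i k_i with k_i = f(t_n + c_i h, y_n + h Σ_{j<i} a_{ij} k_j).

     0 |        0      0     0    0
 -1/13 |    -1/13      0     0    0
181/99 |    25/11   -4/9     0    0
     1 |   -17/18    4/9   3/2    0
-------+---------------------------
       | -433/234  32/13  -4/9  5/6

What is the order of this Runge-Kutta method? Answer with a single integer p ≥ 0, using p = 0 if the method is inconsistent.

1

b = (-433/234, 32/13, -4/9, 5/6)
c = (0, -1/13, 181/99, 1)
Ac = (0, 0, 4/117, 6971/2574)
Σ b_i: (-433/234)·1 + 32/13·1 + (-4/9)·1 + 5/6·1 = 1 ✓
b·c: 32/13·(-1/13) + (-4/9)·181/99 + 5/6·1 = -50771/301158 ≠ 1/2 ⇒ order 1.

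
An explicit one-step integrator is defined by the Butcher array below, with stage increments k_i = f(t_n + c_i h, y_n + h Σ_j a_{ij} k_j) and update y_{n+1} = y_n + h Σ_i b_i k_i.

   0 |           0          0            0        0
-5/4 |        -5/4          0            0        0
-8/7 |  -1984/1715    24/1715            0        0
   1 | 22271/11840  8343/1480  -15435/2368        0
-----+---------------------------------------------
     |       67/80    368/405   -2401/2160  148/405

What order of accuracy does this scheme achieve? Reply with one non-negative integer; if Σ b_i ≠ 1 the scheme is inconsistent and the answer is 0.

4

b = (67/80, 368/405, -2401/2160, 148/405)
c = (0, -5/4, -8/7, 1)
Ac = (0, 0, -6/343, 477/1184)
Σ b_i: 67/80·1 + 368/405·1 + (-2401/2160)·1 + 148/405·1 = 1 ✓
b·c: 368/405·(-5/4) + (-2401/2160)·(-8/7) + 148/405·1 = 1/2 ✓
b·c²: 368/405·25/16 + (-2401/2160)·64/49 + 148/405·1 = 1/3 ✓
b·Ac: (-2401/2160)·(-6/343) + 148/405·477/1184 = 1/6 ✓
b·c³: 368/405·(-125/64) + (-2401/2160)·(-512/343) + 148/405·1 = 1/4 ✓
b·(c∘Ac): (-2401/2160)·48/2401 + 148/405·477/1184 = 1/8 ✓
b·Ac²: (-2401/2160)·15/686 + 148/405·1395/4736 = 1/12 ✓
b·A²c: 148/405·135/1184 = 1/24 ✓; 4 stages ⇒ order 4.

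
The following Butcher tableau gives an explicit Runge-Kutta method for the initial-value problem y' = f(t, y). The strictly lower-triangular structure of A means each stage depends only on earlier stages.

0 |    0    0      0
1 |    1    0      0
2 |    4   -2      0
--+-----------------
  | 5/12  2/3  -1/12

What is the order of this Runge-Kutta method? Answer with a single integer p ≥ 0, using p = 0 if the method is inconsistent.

3

b = (5/12, 2/3, -1/12)
c = (0, 1, 2)
Ac = (0, 0, -2)
Σ b_i: 5/12·1 + 2/3·1 + (-1/12)·1 = 1 ✓
b·c: 2/3·1 + (-1/12)·2 = 1/2 ✓
b·c²: 2/3·1 + (-1/12)·4 = 1/3 ✓
b·Ac: (-1/12)·(-2) = 1/6 ✓; 3 stages ⇒ order 3.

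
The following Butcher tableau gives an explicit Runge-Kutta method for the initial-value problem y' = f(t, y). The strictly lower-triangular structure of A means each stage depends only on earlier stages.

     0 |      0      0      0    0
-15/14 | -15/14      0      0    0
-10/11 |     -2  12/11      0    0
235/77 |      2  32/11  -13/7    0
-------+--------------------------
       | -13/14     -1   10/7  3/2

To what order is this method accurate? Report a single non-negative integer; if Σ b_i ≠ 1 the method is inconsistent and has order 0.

b = (-13/14, -1, 10/7, 3/2)
c = (0, -15/14, -10/11, 235/77)
Ac = (0, 0, -90/77, -10/7)
Σ b_i: (-13/14)·1 + (-1)·1 + 10/7·1 + 3/2·1 = 1 ✓
b·c: (-1)·(-15/14) + 10/7·(-10/11) + 3/2·235/77 = 335/77 ≠ 1/2 ⇒ order 1.

1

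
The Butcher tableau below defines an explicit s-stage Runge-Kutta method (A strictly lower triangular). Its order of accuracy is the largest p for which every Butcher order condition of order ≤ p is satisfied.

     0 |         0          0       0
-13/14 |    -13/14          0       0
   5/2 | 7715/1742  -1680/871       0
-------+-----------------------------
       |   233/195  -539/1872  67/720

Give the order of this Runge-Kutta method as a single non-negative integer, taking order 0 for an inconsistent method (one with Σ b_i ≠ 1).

3

b = (233/195, -539/1872, 67/720)
c = (0, -13/14, 5/2)
Ac = (0, 0, 120/67)
Σ b_i: 233/195·1 + (-539/1872)·1 + 67/720·1 = 1 ✓
b·c: (-539/1872)·(-13/14) + 67/720·5/2 = 1/2 ✓
b·c²: (-539/1872)·169/196 + 67/720·25/4 = 1/3 ✓
b·Ac: 67/720·120/67 = 1/6 ✓; 3 stages ⇒ order 3.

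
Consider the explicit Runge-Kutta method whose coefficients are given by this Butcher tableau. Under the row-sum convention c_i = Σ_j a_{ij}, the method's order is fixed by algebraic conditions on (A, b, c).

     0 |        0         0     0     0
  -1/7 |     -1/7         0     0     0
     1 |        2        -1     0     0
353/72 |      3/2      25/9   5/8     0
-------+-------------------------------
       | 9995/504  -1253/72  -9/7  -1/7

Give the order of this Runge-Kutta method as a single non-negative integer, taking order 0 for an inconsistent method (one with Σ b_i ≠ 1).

b = (9995/504, -1253/72, -9/7, -1/7)
c = (0, -1/7, 1, 353/72)
Ac = (0, 0, 1/7, 115/504)
Σ b_i: 9995/504·1 + (-1253/72)·1 + (-9/7)·1 + (-1/7)·1 = 1 ✓
b·c: (-1253/72)·(-1/7) + (-9/7)·1 + (-1/7)·353/72 = 1/2 ✓
b·c²: (-1253/72)·1/49 + (-9/7)·1 + (-1/7)·124609/5184 = -184153/36288 ≠ 1/3 ⇒ order 2.
b·Ac: (-9/7)·1/7 + (-1/7)·115/504 = -109/504 ≠ 1/6

2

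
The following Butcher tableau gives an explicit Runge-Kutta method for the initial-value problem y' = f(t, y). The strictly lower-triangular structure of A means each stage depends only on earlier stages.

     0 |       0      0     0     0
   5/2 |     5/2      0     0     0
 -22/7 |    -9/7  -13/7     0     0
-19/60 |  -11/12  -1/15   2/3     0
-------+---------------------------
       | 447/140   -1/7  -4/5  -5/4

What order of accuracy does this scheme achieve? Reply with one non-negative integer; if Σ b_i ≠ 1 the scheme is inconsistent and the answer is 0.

b = (447/140, -1/7, -4/5, -5/4)
c = (0, 5/2, -22/7, -19/60)
Ac = (0, 0, -65/14, -95/42)
Σ b_i: 447/140·1 + (-1/7)·1 + (-4/5)·1 + (-5/4)·1 = 1 ✓
b·c: (-1/7)·5/2 + (-4/5)·(-22/7) + (-5/4)·(-19/60) = 4289/1680 ≠ 1/2 ⇒ order 1.

1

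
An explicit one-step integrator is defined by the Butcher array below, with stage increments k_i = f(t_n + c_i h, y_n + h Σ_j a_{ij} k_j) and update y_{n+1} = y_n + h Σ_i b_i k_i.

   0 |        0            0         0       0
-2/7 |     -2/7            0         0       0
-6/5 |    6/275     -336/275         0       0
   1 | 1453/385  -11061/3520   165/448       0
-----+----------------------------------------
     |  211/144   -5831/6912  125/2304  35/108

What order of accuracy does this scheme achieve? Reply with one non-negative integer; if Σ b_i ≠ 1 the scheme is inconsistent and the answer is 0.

b = (211/144, -5831/6912, 125/2304, 35/108)
c = (0, -2/7, -6/5, 1)
Ac = (0, 0, 96/275, 351/770)
Σ b_i: 211/144·1 + (-5831/6912)·1 + 125/2304·1 + 35/108·1 = 1 ✓
b·c: (-5831/6912)·(-2/7) + 125/2304·(-6/5) + 35/108·1 = 1/2 ✓
b·c²: (-5831/6912)·4/49 + 125/2304·36/25 + 35/108·1 = 1/3 ✓
b·Ac: 125/2304·96/275 + 35/108·351/770 = 1/6 ✓
b·c³: (-5831/6912)·(-8/343) + 125/2304·(-216/125) + 35/108·1 = 1/4 ✓
b·(c∘Ac): 125/2304·(-576/1375) + 35/108·351/770 = 1/8 ✓
b·Ac²: 125/2304·(-192/1925) + 35/108·738/2695 = 1/12 ✓
b·A²c: 35/108·9/70 = 1/24 ✓; 4 stages ⇒ order 4.

4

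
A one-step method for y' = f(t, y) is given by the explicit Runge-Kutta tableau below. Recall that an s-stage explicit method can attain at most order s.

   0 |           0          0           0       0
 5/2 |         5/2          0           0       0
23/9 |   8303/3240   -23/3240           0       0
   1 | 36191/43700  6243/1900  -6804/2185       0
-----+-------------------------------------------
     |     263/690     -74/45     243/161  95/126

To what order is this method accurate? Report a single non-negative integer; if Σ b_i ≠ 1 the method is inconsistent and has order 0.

4

b = (263/690, -74/45, 243/161, 95/126)
c = (0, 5/2, 23/9, 1)
Ac = (0, 0, -23/1296, 39/152)
Σ b_i: 263/690·1 + (-74/45)·1 + 243/161·1 + 95/126·1 = 1 ✓
b·c: (-74/45)·5/2 + 243/161·23/9 + 95/126·1 = 1/2 ✓
b·c²: (-74/45)·25/4 + 243/161·529/81 + 95/126·1 = 1/3 ✓
b·Ac: 243/161·(-23/1296) + 95/126·39/152 = 1/6 ✓
b·c³: (-74/45)·125/8 + 243/161·12167/729 + 95/126·1 = 1/4 ✓
b·(c∘Ac): 243/161·(-529/11664) + 95/126·39/152 = 1/8 ✓
b·Ac²: 243/161·(-115/2592) + 95/126·303/1520 = 1/12 ✓
b·A²c: 95/126·21/380 = 1/24 ✓; 4 stages ⇒ order 4.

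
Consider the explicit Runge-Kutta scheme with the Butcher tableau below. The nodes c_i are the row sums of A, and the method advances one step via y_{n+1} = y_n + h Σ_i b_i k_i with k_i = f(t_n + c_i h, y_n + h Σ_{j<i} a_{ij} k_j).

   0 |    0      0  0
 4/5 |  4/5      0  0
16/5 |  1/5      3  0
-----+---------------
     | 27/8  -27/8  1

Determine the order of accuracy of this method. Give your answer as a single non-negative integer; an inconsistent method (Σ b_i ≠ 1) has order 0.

b = (27/8, -27/8, 1)
c = (0, 4/5, 16/5)
Ac = (0, 0, 12/5)
Σ b_i: 27/8·1 + (-27/8)·1 + 1·1 = 1 ✓
b·c: (-27/8)·4/5 + 1·16/5 = 1/2 ✓
b·c²: (-27/8)·16/25 + 1·256/25 = 202/25 ≠ 1/3 ⇒ order 2.
b·Ac: 1·12/5 = 12/5 ≠ 1/6

2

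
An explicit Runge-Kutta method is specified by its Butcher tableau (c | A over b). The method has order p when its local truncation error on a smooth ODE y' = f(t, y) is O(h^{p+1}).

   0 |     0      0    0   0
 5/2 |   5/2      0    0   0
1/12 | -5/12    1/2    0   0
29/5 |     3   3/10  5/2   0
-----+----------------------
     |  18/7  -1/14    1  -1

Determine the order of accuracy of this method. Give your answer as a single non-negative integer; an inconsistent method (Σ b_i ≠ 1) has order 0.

b = (18/7, -1/14, 1, -1)
c = (0, 5/2, 1/12, 29/5)
Ac = (0, 0, 5/4, 23/24)
Σ b_i: 18/7·1 + (-1/14)·1 + 1·1 + (-1)·1 = 5/2 ≠ 1 ⇒ order 0.

0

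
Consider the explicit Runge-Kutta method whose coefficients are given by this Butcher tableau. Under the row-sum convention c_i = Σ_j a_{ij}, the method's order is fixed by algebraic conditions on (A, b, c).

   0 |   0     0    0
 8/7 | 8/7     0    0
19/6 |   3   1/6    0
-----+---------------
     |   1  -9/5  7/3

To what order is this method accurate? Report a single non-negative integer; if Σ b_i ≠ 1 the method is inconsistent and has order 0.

b = (1, -9/5, 7/3)
c = (0, 8/7, 19/6)
Ac = (0, 0, 4/21)
Σ b_i: 1·1 + (-9/5)·1 + 7/3·1 = 23/15 ≠ 1 ⇒ order 0.

0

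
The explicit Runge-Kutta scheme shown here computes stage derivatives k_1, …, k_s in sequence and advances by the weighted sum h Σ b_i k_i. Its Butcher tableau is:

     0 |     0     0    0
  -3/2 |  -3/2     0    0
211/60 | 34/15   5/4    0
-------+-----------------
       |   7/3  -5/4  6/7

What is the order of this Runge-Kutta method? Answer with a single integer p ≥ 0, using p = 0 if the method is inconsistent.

b = (7/3, -5/4, 6/7)
c = (0, -3/2, 211/60)
Ac = (0, 0, -15/8)
Σ b_i: 7/3·1 + (-5/4)·1 + 6/7·1 = 163/84 ≠ 1 ⇒ order 0.

0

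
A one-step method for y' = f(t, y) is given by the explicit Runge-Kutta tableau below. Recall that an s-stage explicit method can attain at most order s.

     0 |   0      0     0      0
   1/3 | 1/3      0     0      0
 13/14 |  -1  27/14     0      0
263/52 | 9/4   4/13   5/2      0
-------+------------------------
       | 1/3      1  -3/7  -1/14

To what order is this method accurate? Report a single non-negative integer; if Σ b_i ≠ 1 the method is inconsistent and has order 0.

b = (1/3, 1, -3/7, -1/14)
c = (0, 1/3, 13/14, 263/52)
Ac = (0, 0, 9/14, 2647/1092)
Σ b_i: 1/3·1 + 1·1 + (-3/7)·1 + (-1/14)·1 = 5/6 ≠ 1 ⇒ order 0.

0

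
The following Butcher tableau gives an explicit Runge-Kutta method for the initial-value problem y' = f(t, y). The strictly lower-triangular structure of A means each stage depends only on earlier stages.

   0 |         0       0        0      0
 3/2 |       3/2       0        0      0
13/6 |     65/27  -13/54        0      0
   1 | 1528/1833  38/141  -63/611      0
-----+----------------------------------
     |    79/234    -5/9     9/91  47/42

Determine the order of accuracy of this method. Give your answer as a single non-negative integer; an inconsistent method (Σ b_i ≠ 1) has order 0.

b = (79/234, -5/9, 9/91, 47/42)
c = (0, 3/2, 13/6, 1)
Ac = (0, 0, -13/36, 17/94)
Σ b_i: 79/234·1 + (-5/9)·1 + 9/91·1 + 47/42·1 = 1 ✓
b·c: (-5/9)·3/2 + 9/91·13/6 + 47/42·1 = 1/2 ✓
b·c²: (-5/9)·9/4 + 9/91·169/36 + 47/42·1 = 1/3 ✓
b·Ac: 9/91·(-13/36) + 47/42·17/94 = 1/6 ✓
b·c³: (-5/9)·27/8 + 9/91·2197/216 + 47/42·1 = 1/4 ✓
b·(c∘Ac): 9/91·(-169/216) + 47/42·17/94 = 1/8 ✓
b·Ac²: 9/91·(-13/24) + 47/42·23/188 = 1/12 ✓
b·A²c: 47/42·7/188 = 1/24 ✓; 4 stages ⇒ order 4.

4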